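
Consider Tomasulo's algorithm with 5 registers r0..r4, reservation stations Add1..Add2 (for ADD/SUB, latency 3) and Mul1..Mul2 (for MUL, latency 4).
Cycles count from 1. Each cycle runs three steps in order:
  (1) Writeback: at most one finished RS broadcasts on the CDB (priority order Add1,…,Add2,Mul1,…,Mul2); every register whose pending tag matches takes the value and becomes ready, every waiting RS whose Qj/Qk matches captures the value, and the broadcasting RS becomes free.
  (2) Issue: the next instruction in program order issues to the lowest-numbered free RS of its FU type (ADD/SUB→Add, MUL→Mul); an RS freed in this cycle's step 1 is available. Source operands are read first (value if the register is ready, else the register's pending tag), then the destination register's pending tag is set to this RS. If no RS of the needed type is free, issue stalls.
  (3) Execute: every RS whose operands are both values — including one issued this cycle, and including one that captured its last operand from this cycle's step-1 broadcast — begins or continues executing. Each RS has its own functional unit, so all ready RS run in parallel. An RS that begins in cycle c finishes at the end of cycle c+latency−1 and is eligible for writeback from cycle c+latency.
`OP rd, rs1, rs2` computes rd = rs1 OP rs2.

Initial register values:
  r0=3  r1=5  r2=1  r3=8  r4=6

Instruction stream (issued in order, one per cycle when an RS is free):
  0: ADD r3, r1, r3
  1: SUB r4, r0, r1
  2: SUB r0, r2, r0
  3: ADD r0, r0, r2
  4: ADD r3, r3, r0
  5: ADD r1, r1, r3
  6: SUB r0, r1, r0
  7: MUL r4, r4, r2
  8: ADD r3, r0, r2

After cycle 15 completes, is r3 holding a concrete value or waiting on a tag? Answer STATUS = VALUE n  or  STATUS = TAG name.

  c1: issue ADD r3<-Add1  regs: r0:3,r1:5,r2:1,r3:Add1,r4:6
  c2: issue SUB r4<-Add2  regs: r0:3,r1:5,r2:1,r3:Add1,r4:Add2
  c3: stall  regs: r0:3,r1:5,r2:1,r3:Add1,r4:Add2
  c4: CDB Add1=13; issue SUB r0<-Add1  regs: r0:Add1,r1:5,r2:1,r3:13,r4:Add2
  c5: CDB Add2=-2; issue ADD r0<-Add2  regs: r0:Add2,r1:5,r2:1,r3:13,r4:-2
  c6: stall  regs: r0:Add2,r1:5,r2:1,r3:13,r4:-2
  c7: CDB Add1=-2; issue ADD r3<-Add1  regs: r0:Add2,r1:5,r2:1,r3:Add1,r4:-2
  c8: stall  regs: r0:Add2,r1:5,r2:1,r3:Add1,r4:-2
  c9: stall  regs: r0:Add2,r1:5,r2:1,r3:Add1,r4:-2
  c10: CDB Add2=-1; issue ADD r1<-Add2  regs: r0:-1,r1:Add2,r2:1,r3:Add1,r4:-2
  c11: stall  regs: r0:-1,r1:Add2,r2:1,r3:Add1,r4:-2
  c12: stall  regs: r0:-1,r1:Add2,r2:1,r3:Add1,r4:-2
  c13: CDB Add1=12; issue SUB r0<-Add1  regs: r0:Add1,r1:Add2,r2:1,r3:12,r4:-2
  c14: issue MUL r4<-Mul1  regs: r0:Add1,r1:Add2,r2:1,r3:12,r4:Mul1
  c15: stall  regs: r0:Add1,r1:Add2,r2:1,r3:12,r4:Mul1

STATUS = VALUE 12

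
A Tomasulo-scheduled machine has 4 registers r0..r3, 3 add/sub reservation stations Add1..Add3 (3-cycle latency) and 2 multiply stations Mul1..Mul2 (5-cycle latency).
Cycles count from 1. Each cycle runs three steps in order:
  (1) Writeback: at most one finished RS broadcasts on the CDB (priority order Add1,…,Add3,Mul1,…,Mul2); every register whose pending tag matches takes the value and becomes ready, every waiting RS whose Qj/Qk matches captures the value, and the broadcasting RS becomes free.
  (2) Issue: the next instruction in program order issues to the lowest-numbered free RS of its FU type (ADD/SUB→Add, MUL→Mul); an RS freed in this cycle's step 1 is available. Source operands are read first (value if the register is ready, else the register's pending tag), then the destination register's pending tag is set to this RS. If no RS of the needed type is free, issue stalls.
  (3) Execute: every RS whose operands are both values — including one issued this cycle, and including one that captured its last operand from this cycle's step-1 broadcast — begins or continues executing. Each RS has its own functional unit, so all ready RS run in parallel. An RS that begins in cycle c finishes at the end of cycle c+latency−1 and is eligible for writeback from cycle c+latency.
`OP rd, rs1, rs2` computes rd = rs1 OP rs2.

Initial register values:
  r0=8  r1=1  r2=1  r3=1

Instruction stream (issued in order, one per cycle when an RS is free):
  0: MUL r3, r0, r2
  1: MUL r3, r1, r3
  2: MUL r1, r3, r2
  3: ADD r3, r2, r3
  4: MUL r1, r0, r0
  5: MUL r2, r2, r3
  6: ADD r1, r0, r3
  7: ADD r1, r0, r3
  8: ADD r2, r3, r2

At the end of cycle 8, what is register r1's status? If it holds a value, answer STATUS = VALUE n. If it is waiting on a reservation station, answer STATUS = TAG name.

STATUS = TAG Mul1

  c1: issue MUL r3<-Mul1  regs: r0:8,r1:1,r2:1,r3:Mul1
  c2: issue MUL r3<-Mul2  regs: r0:8,r1:1,r2:1,r3:Mul2
  c3: stall  regs: r0:8,r1:1,r2:1,r3:Mul2
  c4: stall  regs: r0:8,r1:1,r2:1,r3:Mul2
  c5: stall  regs: r0:8,r1:1,r2:1,r3:Mul2
  c6: CDB Mul1=8; issue MUL r1<-Mul1  regs: r0:8,r1:Mul1,r2:1,r3:Mul2
  c7: issue ADD r3<-Add1  regs: r0:8,r1:Mul1,r2:1,r3:Add1
  c8: stall  regs: r0:8,r1:Mul1,r2:1,r3:Add1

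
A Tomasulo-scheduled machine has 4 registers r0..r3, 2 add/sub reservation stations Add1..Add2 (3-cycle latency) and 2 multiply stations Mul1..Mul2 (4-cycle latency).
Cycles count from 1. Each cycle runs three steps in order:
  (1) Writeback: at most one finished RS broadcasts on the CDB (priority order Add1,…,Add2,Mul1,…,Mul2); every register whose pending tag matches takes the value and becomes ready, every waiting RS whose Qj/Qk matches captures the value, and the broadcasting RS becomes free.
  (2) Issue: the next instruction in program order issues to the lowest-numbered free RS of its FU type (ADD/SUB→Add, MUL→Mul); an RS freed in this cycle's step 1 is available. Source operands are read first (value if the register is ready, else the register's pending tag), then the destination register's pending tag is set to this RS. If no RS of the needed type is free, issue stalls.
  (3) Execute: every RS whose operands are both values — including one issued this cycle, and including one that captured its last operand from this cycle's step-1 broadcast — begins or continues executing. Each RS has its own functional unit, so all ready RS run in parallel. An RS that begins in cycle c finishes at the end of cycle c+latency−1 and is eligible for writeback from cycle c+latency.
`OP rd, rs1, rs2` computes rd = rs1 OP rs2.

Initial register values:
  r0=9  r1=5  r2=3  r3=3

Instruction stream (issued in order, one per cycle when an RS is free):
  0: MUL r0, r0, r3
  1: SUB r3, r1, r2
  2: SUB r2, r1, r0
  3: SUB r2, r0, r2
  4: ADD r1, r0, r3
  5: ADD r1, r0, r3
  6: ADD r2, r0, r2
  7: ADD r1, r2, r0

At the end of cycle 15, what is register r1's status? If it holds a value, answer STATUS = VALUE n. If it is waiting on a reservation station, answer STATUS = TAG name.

  c1: issue MUL r0<-Mul1  regs: r0:Mul1,r1:5,r2:3,r3:3
  c2: issue SUB r3<-Add1  regs: r0:Mul1,r1:5,r2:3,r3:Add1
  c3: issue SUB r2<-Add2  regs: r0:Mul1,r1:5,r2:Add2,r3:Add1
  c4: stall  regs: r0:Mul1,r1:5,r2:Add2,r3:Add1
  c5: CDB Add1=2; issue SUB r2<-Add1  regs: r0:Mul1,r1:5,r2:Add1,r3:2
  c6: CDB Mul1=27; stall  regs: r0:27,r1:5,r2:Add1,r3:2
  c7: stall  regs: r0:27,r1:5,r2:Add1,r3:2
  c8: stall  regs: r0:27,r1:5,r2:Add1,r3:2
  c9: CDB Add2=-22; issue ADD r1<-Add2  regs: r0:27,r1:Add2,r2:Add1,r3:2
  c10: stall  regs: r0:27,r1:Add2,r2:Add1,r3:2
  c11: stall  regs: r0:27,r1:Add2,r2:Add1,r3:2
  c12: CDB Add1=49; issue ADD r1<-Add1  regs: r0:27,r1:Add1,r2:49,r3:2
  c13: CDB Add2=29; issue ADD r2<-Add2  regs: r0:27,r1:Add1,r2:Add2,r3:2
  c14: stall  regs: r0:27,r1:Add1,r2:Add2,r3:2
  c15: CDB Add1=29; issue ADD r1<-Add1  regs: r0:27,r1:Add1,r2:Add2,r3:2

STATUS = TAG Add1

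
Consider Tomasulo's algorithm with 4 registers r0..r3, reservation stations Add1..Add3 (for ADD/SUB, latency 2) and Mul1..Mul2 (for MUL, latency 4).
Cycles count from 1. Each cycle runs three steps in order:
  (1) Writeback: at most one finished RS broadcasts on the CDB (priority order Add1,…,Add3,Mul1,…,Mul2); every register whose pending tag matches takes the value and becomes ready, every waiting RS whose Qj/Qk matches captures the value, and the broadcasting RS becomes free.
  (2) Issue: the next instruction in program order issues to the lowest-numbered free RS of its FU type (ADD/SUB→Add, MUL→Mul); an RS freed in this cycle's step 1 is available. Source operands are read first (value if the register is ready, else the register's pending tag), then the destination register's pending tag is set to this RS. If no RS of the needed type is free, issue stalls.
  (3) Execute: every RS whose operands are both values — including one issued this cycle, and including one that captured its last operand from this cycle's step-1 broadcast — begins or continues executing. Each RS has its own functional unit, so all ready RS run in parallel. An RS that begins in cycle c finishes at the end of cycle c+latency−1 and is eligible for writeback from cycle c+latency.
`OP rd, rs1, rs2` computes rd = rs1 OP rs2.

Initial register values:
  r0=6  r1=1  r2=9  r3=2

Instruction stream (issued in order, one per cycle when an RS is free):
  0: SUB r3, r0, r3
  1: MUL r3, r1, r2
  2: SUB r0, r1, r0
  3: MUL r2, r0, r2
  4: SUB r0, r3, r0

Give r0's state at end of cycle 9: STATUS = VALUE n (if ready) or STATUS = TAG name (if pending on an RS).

c1: issue SUB r3<-Add1 | r0:6,r1:1,r2:9,r3:Add1
c2: issue MUL r3<-Mul1 | r0:6,r1:1,r2:9,r3:Mul1
c3: CDB Add1=4; issue SUB r0<-Add1 | r0:Add1,r1:1,r2:9,r3:Mul1
c4: issue MUL r2<-Mul2 | r0:Add1,r1:1,r2:Mul2,r3:Mul1
c5: CDB Add1=-5; issue SUB r0<-Add1 | r0:Add1,r1:1,r2:Mul2,r3:Mul1
c6: CDB Mul1=9 | r0:Add1,r1:1,r2:Mul2,r3:9
c7: - | r0:Add1,r1:1,r2:Mul2,r3:9
c8: CDB Add1=14 | r0:14,r1:1,r2:Mul2,r3:9
c9: CDB Mul2=-45 | r0:14,r1:1,r2:-45,r3:9

STATUS = VALUE 14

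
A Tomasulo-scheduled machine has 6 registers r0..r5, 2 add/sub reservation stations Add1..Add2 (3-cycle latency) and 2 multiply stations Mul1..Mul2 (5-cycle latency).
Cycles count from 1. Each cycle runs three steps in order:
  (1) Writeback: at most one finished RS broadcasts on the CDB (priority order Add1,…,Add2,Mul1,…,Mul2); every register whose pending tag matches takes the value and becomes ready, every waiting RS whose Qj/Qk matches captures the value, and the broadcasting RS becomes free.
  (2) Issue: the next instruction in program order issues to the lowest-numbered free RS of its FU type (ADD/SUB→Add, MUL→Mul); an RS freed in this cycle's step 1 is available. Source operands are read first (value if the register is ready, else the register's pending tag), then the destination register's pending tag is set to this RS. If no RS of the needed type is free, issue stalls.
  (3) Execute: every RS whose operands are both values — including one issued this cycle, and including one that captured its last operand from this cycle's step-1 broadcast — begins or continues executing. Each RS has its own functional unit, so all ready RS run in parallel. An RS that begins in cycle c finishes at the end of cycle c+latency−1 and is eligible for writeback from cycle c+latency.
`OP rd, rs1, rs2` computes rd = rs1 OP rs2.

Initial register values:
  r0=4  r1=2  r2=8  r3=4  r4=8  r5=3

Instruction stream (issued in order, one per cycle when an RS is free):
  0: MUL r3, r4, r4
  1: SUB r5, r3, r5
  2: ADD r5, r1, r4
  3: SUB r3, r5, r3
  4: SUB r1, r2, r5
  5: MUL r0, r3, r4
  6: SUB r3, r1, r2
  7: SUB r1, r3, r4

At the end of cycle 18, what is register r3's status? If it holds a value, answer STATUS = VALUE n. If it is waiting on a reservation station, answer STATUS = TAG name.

c1: issue MUL r3<-Mul1 | r0:4,r1:2,r2:8,r3:Mul1,r4:8,r5:3
c2: issue SUB r5<-Add1 | r0:4,r1:2,r2:8,r3:Mul1,r4:8,r5:Add1
c3: issue ADD r5<-Add2 | r0:4,r1:2,r2:8,r3:Mul1,r4:8,r5:Add2
c4: stall | r0:4,r1:2,r2:8,r3:Mul1,r4:8,r5:Add2
c5: stall | r0:4,r1:2,r2:8,r3:Mul1,r4:8,r5:Add2
c6: CDB Add2=10; issue SUB r3<-Add2 | r0:4,r1:2,r2:8,r3:Add2,r4:8,r5:10
c7: CDB Mul1=64; stall | r0:4,r1:2,r2:8,r3:Add2,r4:8,r5:10
c8: stall | r0:4,r1:2,r2:8,r3:Add2,r4:8,r5:10
c9: stall | r0:4,r1:2,r2:8,r3:Add2,r4:8,r5:10
c10: CDB Add1=61; issue SUB r1<-Add1 | r0:4,r1:Add1,r2:8,r3:Add2,r4:8,r5:10
c11: CDB Add2=-54; issue MUL r0<-Mul1 | r0:Mul1,r1:Add1,r2:8,r3:-54,r4:8,r5:10
c12: issue SUB r3<-Add2 | r0:Mul1,r1:Add1,r2:8,r3:Add2,r4:8,r5:10
c13: CDB Add1=-2; issue SUB r1<-Add1 | r0:Mul1,r1:Add1,r2:8,r3:Add2,r4:8,r5:10
c14: - | r0:Mul1,r1:Add1,r2:8,r3:Add2,r4:8,r5:10
c15: - | r0:Mul1,r1:Add1,r2:8,r3:Add2,r4:8,r5:10
c16: CDB Add2=-10 | r0:Mul1,r1:Add1,r2:8,r3:-10,r4:8,r5:10
c17: CDB Mul1=-432 | r0:-432,r1:Add1,r2:8,r3:-10,r4:8,r5:10
c18: - | r0:-432,r1:Add1,r2:8,r3:-10,r4:8,r5:10

STATUS = VALUE -10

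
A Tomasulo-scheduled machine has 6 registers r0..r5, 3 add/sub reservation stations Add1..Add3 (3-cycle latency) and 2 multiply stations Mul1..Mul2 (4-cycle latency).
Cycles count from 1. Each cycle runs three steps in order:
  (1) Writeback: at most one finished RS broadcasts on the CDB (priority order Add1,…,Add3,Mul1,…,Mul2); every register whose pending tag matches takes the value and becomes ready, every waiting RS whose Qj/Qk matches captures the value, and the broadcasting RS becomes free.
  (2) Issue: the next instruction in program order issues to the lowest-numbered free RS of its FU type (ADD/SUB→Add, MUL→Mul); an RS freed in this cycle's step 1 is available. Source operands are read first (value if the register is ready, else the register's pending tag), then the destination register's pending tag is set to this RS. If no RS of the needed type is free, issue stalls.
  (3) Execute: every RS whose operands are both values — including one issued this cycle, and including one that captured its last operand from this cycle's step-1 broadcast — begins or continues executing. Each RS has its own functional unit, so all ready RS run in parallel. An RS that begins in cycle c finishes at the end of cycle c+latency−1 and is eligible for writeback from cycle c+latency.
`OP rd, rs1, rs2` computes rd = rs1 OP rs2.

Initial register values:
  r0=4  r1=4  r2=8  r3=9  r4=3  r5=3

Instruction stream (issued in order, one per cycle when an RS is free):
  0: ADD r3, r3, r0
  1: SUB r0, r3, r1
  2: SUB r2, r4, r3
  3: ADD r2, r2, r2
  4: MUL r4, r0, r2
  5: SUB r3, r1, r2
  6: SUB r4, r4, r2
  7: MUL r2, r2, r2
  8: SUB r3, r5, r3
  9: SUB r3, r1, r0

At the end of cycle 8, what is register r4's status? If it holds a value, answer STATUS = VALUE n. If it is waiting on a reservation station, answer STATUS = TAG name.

STATUS = TAG Add3

c1: issue ADD r3<-Add1 | r0:4,r1:4,r2:8,r3:Add1,r4:3,r5:3
c2: issue SUB r0<-Add2 | r0:Add2,r1:4,r2:8,r3:Add1,r4:3,r5:3
c3: issue SUB r2<-Add3 | r0:Add2,r1:4,r2:Add3,r3:Add1,r4:3,r5:3
c4: CDB Add1=13; issue ADD r2<-Add1 | r0:Add2,r1:4,r2:Add1,r3:13,r4:3,r5:3
c5: issue MUL r4<-Mul1 | r0:Add2,r1:4,r2:Add1,r3:13,r4:Mul1,r5:3
c6: stall | r0:Add2,r1:4,r2:Add1,r3:13,r4:Mul1,r5:3
c7: CDB Add2=9; issue SUB r3<-Add2 | r0:9,r1:4,r2:Add1,r3:Add2,r4:Mul1,r5:3
c8: CDB Add3=-10; issue SUB r4<-Add3 | r0:9,r1:4,r2:Add1,r3:Add2,r4:Add3,r5:3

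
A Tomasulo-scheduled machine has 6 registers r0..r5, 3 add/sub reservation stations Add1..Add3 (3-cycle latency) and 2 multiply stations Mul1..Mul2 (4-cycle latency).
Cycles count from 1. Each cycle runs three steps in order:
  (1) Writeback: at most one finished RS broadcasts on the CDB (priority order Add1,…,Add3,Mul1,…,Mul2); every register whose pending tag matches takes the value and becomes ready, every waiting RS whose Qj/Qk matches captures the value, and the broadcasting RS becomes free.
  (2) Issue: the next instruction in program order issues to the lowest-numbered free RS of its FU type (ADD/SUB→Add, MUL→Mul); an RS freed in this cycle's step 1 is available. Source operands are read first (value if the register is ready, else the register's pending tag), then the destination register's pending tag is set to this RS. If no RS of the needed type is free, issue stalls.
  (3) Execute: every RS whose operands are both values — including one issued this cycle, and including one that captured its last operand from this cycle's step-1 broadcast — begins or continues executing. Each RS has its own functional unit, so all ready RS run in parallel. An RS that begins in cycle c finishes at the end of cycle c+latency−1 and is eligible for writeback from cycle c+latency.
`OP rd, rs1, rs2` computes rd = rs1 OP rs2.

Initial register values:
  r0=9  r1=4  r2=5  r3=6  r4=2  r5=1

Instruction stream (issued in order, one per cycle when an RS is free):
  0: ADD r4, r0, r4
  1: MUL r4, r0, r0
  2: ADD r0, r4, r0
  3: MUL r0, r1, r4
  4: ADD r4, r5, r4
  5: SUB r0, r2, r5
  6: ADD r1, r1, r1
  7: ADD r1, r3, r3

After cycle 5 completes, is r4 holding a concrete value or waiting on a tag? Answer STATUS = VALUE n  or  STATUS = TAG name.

STATUS = TAG Add1

c1: issue ADD r4<-Add1 | r0:9,r1:4,r2:5,r3:6,r4:Add1,r5:1
c2: issue MUL r4<-Mul1 | r0:9,r1:4,r2:5,r3:6,r4:Mul1,r5:1
c3: issue ADD r0<-Add2 | r0:Add2,r1:4,r2:5,r3:6,r4:Mul1,r5:1
c4: CDB Add1=11; issue MUL r0<-Mul2 | r0:Mul2,r1:4,r2:5,r3:6,r4:Mul1,r5:1
c5: issue ADD r4<-Add1 | r0:Mul2,r1:4,r2:5,r3:6,r4:Add1,r5:1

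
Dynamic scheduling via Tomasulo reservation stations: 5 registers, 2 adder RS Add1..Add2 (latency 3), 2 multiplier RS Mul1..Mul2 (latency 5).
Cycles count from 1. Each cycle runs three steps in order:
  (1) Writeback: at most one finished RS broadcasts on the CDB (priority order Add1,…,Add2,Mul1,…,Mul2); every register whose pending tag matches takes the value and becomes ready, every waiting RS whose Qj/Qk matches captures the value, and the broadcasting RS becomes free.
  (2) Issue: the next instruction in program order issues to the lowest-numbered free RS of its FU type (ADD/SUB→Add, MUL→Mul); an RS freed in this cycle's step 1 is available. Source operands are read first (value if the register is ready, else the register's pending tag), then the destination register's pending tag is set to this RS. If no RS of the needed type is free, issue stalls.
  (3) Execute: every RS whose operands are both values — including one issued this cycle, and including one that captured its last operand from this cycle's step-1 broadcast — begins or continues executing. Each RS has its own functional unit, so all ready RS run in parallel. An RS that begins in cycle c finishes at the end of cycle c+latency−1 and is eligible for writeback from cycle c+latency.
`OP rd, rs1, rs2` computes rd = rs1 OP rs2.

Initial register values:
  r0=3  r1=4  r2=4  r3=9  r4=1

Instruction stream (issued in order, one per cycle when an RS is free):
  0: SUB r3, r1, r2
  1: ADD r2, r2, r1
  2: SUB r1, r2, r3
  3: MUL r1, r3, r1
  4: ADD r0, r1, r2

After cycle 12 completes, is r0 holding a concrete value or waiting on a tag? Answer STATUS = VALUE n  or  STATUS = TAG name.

STATUS = TAG Add2

cycle 1: issue SUB r3<-Add1 // r0:3,r1:4,r2:4,r3:Add1,r4:1
cycle 2: issue ADD r2<-Add2 // r0:3,r1:4,r2:Add2,r3:Add1,r4:1
cycle 3: stall // r0:3,r1:4,r2:Add2,r3:Add1,r4:1
cycle 4: CDB Add1=0; issue SUB r1<-Add1 // r0:3,r1:Add1,r2:Add2,r3:0,r4:1
cycle 5: CDB Add2=8; issue MUL r1<-Mul1 // r0:3,r1:Mul1,r2:8,r3:0,r4:1
cycle 6: issue ADD r0<-Add2 // r0:Add2,r1:Mul1,r2:8,r3:0,r4:1
cycle 7: - // r0:Add2,r1:Mul1,r2:8,r3:0,r4:1
cycle 8: CDB Add1=8 // r0:Add2,r1:Mul1,r2:8,r3:0,r4:1
cycle 9: - // r0:Add2,r1:Mul1,r2:8,r3:0,r4:1
cycle 10: - // r0:Add2,r1:Mul1,r2:8,r3:0,r4:1
cycle 11: - // r0:Add2,r1:Mul1,r2:8,r3:0,r4:1
cycle 12: - // r0:Add2,r1:Mul1,r2:8,r3:0,r4:1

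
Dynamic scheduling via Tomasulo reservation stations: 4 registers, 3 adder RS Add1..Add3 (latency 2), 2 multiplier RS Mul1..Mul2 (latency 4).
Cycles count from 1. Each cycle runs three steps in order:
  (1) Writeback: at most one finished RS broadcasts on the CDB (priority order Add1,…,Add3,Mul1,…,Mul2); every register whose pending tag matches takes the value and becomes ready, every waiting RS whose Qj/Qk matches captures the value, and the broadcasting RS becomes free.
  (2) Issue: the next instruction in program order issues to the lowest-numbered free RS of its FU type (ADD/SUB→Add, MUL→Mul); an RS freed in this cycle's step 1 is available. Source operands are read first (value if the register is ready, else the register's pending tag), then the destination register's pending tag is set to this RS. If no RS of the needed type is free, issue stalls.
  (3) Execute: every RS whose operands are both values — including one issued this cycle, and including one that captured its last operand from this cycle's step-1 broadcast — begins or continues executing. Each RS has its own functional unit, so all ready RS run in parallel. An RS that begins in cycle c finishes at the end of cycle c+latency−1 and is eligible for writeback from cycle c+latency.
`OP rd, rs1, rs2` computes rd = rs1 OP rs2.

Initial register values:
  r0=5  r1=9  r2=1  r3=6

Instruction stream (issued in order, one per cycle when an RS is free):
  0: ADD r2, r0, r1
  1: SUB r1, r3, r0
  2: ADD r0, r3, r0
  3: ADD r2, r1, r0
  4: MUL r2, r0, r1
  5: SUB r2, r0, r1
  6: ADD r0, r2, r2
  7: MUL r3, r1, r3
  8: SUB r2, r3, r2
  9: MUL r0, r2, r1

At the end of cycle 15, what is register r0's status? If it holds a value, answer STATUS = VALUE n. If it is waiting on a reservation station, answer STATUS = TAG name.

STATUS = TAG Mul1

c1: issue ADD r2<-Add1 | r0:5,r1:9,r2:Add1,r3:6
c2: issue SUB r1<-Add2 | r0:5,r1:Add2,r2:Add1,r3:6
c3: CDB Add1=14; issue ADD r0<-Add1 | r0:Add1,r1:Add2,r2:14,r3:6
c4: CDB Add2=1; issue ADD r2<-Add2 | r0:Add1,r1:1,r2:Add2,r3:6
c5: CDB Add1=11; issue MUL r2<-Mul1 | r0:11,r1:1,r2:Mul1,r3:6
c6: issue SUB r2<-Add1 | r0:11,r1:1,r2:Add1,r3:6
c7: CDB Add2=12; issue ADD r0<-Add2 | r0:Add2,r1:1,r2:Add1,r3:6
c8: CDB Add1=10; issue MUL r3<-Mul2 | r0:Add2,r1:1,r2:10,r3:Mul2
c9: CDB Mul1=11; issue SUB r2<-Add1 | r0:Add2,r1:1,r2:Add1,r3:Mul2
c10: CDB Add2=20; issue MUL r0<-Mul1 | r0:Mul1,r1:1,r2:Add1,r3:Mul2
c11: - | r0:Mul1,r1:1,r2:Add1,r3:Mul2
c12: CDB Mul2=6 | r0:Mul1,r1:1,r2:Add1,r3:6
c13: - | r0:Mul1,r1:1,r2:Add1,r3:6
c14: CDB Add1=-4 | r0:Mul1,r1:1,r2:-4,r3:6
c15: - | r0:Mul1,r1:1,r2:-4,r3:6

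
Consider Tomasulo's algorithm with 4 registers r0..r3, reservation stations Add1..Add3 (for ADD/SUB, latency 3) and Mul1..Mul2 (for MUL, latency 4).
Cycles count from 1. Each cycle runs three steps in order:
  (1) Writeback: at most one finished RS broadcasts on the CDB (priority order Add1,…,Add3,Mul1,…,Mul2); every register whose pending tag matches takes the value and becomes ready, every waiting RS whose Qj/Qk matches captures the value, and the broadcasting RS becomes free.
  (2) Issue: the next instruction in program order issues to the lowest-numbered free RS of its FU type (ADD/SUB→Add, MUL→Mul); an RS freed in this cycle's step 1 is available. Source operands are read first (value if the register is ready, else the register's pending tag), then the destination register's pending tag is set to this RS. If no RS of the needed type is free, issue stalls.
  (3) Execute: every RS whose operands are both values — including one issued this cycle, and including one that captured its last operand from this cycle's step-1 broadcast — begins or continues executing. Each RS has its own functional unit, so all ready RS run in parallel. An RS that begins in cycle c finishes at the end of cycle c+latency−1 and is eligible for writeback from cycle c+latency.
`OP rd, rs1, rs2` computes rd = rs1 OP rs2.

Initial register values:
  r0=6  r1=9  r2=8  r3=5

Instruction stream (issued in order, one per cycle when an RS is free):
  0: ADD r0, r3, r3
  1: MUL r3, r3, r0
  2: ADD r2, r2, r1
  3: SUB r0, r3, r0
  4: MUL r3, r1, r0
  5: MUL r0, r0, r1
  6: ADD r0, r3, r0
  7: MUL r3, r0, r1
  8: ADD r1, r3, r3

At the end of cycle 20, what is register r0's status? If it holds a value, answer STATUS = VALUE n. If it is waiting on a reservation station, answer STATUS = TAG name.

STATUS = VALUE 720

c1: issue ADD r0<-Add1 | r0:Add1,r1:9,r2:8,r3:5
c2: issue MUL r3<-Mul1 | r0:Add1,r1:9,r2:8,r3:Mul1
c3: issue ADD r2<-Add2 | r0:Add1,r1:9,r2:Add2,r3:Mul1
c4: CDB Add1=10; issue SUB r0<-Add1 | r0:Add1,r1:9,r2:Add2,r3:Mul1
c5: issue MUL r3<-Mul2 | r0:Add1,r1:9,r2:Add2,r3:Mul2
c6: CDB Add2=17; stall | r0:Add1,r1:9,r2:17,r3:Mul2
c7: stall | r0:Add1,r1:9,r2:17,r3:Mul2
c8: CDB Mul1=50; issue MUL r0<-Mul1 | r0:Mul1,r1:9,r2:17,r3:Mul2
c9: issue ADD r0<-Add2 | r0:Add2,r1:9,r2:17,r3:Mul2
c10: stall | r0:Add2,r1:9,r2:17,r3:Mul2
c11: CDB Add1=40; stall | r0:Add2,r1:9,r2:17,r3:Mul2
c12: stall | r0:Add2,r1:9,r2:17,r3:Mul2
c13: stall | r0:Add2,r1:9,r2:17,r3:Mul2
c14: stall | r0:Add2,r1:9,r2:17,r3:Mul2
c15: CDB Mul1=360; issue MUL r3<-Mul1 | r0:Add2,r1:9,r2:17,r3:Mul1
c16: CDB Mul2=360; issue ADD r1<-Add1 | r0:Add2,r1:Add1,r2:17,r3:Mul1
c17: - | r0:Add2,r1:Add1,r2:17,r3:Mul1
c18: - | r0:Add2,r1:Add1,r2:17,r3:Mul1
c19: CDB Add2=720 | r0:720,r1:Add1,r2:17,r3:Mul1
c20: - | r0:720,r1:Add1,r2:17,r3:Mul1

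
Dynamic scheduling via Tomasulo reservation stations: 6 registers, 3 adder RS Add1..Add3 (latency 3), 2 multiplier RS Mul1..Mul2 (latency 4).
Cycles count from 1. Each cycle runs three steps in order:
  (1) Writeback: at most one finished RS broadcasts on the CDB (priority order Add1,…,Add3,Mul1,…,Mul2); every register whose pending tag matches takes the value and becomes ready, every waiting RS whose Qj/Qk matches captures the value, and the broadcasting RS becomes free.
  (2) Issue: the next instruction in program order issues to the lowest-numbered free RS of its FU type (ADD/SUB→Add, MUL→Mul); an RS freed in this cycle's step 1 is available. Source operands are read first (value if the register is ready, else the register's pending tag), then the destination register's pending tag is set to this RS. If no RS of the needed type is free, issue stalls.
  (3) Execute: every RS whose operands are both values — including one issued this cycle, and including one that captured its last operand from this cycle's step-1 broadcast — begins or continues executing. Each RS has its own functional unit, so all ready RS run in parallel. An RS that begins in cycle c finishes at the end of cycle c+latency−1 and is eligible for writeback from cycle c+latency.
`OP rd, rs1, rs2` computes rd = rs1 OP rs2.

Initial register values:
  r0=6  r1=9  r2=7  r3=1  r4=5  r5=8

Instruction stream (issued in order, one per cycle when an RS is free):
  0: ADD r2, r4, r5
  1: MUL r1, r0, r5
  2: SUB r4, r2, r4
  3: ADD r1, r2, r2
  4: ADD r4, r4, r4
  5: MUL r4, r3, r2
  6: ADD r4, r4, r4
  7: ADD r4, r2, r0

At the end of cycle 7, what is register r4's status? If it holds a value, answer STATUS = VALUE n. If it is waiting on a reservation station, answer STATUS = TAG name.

cycle 1: issue ADD r2<-Add1 // r0:6,r1:9,r2:Add1,r3:1,r4:5,r5:8
cycle 2: issue MUL r1<-Mul1 // r0:6,r1:Mul1,r2:Add1,r3:1,r4:5,r5:8
cycle 3: issue SUB r4<-Add2 // r0:6,r1:Mul1,r2:Add1,r3:1,r4:Add2,r5:8
cycle 4: CDB Add1=13; issue ADD r1<-Add1 // r0:6,r1:Add1,r2:13,r3:1,r4:Add2,r5:8
cycle 5: issue ADD r4<-Add3 // r0:6,r1:Add1,r2:13,r3:1,r4:Add3,r5:8
cycle 6: CDB Mul1=48; issue MUL r4<-Mul1 // r0:6,r1:Add1,r2:13,r3:1,r4:Mul1,r5:8
cycle 7: CDB Add1=26; issue ADD r4<-Add1 // r0:6,r1:26,r2:13,r3:1,r4:Add1,r5:8

STATUS = TAG Add1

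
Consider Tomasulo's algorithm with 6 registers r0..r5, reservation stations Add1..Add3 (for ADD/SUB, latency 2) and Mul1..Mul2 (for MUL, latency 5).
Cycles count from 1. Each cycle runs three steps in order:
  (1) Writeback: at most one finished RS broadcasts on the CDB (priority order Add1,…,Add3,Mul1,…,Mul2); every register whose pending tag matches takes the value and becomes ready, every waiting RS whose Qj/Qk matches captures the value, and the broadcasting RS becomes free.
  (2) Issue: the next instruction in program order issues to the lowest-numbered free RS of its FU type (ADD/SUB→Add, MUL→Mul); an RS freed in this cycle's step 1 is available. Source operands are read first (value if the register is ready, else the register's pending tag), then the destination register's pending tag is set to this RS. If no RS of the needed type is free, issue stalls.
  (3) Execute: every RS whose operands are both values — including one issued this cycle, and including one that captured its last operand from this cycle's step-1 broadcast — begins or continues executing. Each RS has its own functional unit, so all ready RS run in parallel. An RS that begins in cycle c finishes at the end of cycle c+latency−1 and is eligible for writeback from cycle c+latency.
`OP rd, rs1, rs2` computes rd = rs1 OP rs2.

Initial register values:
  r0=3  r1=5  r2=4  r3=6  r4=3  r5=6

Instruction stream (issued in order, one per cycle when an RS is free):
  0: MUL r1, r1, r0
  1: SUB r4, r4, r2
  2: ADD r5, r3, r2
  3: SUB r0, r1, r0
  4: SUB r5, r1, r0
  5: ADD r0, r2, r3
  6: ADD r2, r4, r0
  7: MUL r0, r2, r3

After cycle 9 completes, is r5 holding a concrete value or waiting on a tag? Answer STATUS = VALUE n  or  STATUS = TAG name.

STATUS = TAG Add2

c1: issue MUL r1<-Mul1 | r0:3,r1:Mul1,r2:4,r3:6,r4:3,r5:6
c2: issue SUB r4<-Add1 | r0:3,r1:Mul1,r2:4,r3:6,r4:Add1,r5:6
c3: issue ADD r5<-Add2 | r0:3,r1:Mul1,r2:4,r3:6,r4:Add1,r5:Add2
c4: CDB Add1=-1; issue SUB r0<-Add1 | r0:Add1,r1:Mul1,r2:4,r3:6,r4:-1,r5:Add2
c5: CDB Add2=10; issue SUB r5<-Add2 | r0:Add1,r1:Mul1,r2:4,r3:6,r4:-1,r5:Add2
c6: CDB Mul1=15; issue ADD r0<-Add3 | r0:Add3,r1:15,r2:4,r3:6,r4:-1,r5:Add2
c7: stall | r0:Add3,r1:15,r2:4,r3:6,r4:-1,r5:Add2
c8: CDB Add1=12; issue ADD r2<-Add1 | r0:Add3,r1:15,r2:Add1,r3:6,r4:-1,r5:Add2
c9: CDB Add3=10; issue MUL r0<-Mul1 | r0:Mul1,r1:15,r2:Add1,r3:6,r4:-1,r5:Add2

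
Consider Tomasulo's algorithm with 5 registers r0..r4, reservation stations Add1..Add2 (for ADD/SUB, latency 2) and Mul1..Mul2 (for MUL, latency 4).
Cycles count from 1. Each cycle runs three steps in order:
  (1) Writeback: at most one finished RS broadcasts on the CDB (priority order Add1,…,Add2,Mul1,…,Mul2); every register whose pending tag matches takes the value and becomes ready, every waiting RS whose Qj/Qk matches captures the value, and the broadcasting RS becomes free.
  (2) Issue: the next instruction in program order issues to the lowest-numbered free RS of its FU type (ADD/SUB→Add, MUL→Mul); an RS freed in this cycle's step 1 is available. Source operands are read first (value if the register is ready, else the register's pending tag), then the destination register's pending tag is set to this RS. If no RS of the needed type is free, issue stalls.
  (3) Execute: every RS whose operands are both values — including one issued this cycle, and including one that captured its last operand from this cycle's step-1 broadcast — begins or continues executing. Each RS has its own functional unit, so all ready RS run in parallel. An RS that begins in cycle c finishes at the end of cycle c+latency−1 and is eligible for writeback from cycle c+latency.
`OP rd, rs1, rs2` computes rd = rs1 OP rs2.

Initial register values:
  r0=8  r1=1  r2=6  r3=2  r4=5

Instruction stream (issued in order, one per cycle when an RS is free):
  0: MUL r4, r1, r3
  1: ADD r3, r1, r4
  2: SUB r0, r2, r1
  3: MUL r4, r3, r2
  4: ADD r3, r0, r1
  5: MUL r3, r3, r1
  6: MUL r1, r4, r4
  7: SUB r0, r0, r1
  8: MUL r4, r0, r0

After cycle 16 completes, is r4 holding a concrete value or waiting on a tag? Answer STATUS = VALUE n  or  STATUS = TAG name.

  c1: issue MUL r4<-Mul1  regs: r0:8,r1:1,r2:6,r3:2,r4:Mul1
  c2: issue ADD r3<-Add1  regs: r0:8,r1:1,r2:6,r3:Add1,r4:Mul1
  c3: issue SUB r0<-Add2  regs: r0:Add2,r1:1,r2:6,r3:Add1,r4:Mul1
  c4: issue MUL r4<-Mul2  regs: r0:Add2,r1:1,r2:6,r3:Add1,r4:Mul2
  c5: CDB Add2=5; issue ADD r3<-Add2  regs: r0:5,r1:1,r2:6,r3:Add2,r4:Mul2
  c6: CDB Mul1=2; issue MUL r3<-Mul1  regs: r0:5,r1:1,r2:6,r3:Mul1,r4:Mul2
  c7: CDB Add2=6; stall  regs: r0:5,r1:1,r2:6,r3:Mul1,r4:Mul2
  c8: CDB Add1=3; stall  regs: r0:5,r1:1,r2:6,r3:Mul1,r4:Mul2
  c9: stall  regs: r0:5,r1:1,r2:6,r3:Mul1,r4:Mul2
  c10: stall  regs: r0:5,r1:1,r2:6,r3:Mul1,r4:Mul2
  c11: CDB Mul1=6; issue MUL r1<-Mul1  regs: r0:5,r1:Mul1,r2:6,r3:6,r4:Mul2
  c12: CDB Mul2=18; issue SUB r0<-Add1  regs: r0:Add1,r1:Mul1,r2:6,r3:6,r4:18
  c13: issue MUL r4<-Mul2  regs: r0:Add1,r1:Mul1,r2:6,r3:6,r4:Mul2
  c14: -  regs: r0:Add1,r1:Mul1,r2:6,r3:6,r4:Mul2
  c15: -  regs: r0:Add1,r1:Mul1,r2:6,r3:6,r4:Mul2
  c16: CDB Mul1=324  regs: r0:Add1,r1:324,r2:6,r3:6,r4:Mul2

STATUS = TAG Mul2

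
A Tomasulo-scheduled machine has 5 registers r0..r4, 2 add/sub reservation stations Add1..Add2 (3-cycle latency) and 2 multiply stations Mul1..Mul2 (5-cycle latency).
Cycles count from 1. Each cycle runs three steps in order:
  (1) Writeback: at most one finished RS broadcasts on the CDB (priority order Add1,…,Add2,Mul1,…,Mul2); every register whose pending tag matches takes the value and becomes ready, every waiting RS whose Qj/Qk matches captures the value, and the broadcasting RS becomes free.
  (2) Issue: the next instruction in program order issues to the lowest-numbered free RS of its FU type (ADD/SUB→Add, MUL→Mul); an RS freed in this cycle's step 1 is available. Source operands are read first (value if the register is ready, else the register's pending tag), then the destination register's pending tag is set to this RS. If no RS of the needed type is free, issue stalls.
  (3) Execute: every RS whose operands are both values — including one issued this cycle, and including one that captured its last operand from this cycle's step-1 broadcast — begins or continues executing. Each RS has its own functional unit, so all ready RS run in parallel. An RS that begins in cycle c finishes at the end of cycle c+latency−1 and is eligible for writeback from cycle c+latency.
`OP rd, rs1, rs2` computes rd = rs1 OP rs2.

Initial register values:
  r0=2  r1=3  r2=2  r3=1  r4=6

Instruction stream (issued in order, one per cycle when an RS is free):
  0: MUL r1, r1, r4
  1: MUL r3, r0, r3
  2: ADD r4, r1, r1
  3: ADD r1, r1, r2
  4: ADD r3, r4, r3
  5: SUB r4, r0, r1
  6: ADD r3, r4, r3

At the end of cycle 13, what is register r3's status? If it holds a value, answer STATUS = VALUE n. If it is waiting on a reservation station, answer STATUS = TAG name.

c1: issue MUL r1<-Mul1 | r0:2,r1:Mul1,r2:2,r3:1,r4:6
c2: issue MUL r3<-Mul2 | r0:2,r1:Mul1,r2:2,r3:Mul2,r4:6
c3: issue ADD r4<-Add1 | r0:2,r1:Mul1,r2:2,r3:Mul2,r4:Add1
c4: issue ADD r1<-Add2 | r0:2,r1:Add2,r2:2,r3:Mul2,r4:Add1
c5: stall | r0:2,r1:Add2,r2:2,r3:Mul2,r4:Add1
c6: CDB Mul1=18; stall | r0:2,r1:Add2,r2:2,r3:Mul2,r4:Add1
c7: CDB Mul2=2; stall | r0:2,r1:Add2,r2:2,r3:2,r4:Add1
c8: stall | r0:2,r1:Add2,r2:2,r3:2,r4:Add1
c9: CDB Add1=36; issue ADD r3<-Add1 | r0:2,r1:Add2,r2:2,r3:Add1,r4:36
c10: CDB Add2=20; issue SUB r4<-Add2 | r0:2,r1:20,r2:2,r3:Add1,r4:Add2
c11: stall | r0:2,r1:20,r2:2,r3:Add1,r4:Add2
c12: CDB Add1=38; issue ADD r3<-Add1 | r0:2,r1:20,r2:2,r3:Add1,r4:Add2
c13: CDB Add2=-18 | r0:2,r1:20,r2:2,r3:Add1,r4:-18

STATUS = TAG Add1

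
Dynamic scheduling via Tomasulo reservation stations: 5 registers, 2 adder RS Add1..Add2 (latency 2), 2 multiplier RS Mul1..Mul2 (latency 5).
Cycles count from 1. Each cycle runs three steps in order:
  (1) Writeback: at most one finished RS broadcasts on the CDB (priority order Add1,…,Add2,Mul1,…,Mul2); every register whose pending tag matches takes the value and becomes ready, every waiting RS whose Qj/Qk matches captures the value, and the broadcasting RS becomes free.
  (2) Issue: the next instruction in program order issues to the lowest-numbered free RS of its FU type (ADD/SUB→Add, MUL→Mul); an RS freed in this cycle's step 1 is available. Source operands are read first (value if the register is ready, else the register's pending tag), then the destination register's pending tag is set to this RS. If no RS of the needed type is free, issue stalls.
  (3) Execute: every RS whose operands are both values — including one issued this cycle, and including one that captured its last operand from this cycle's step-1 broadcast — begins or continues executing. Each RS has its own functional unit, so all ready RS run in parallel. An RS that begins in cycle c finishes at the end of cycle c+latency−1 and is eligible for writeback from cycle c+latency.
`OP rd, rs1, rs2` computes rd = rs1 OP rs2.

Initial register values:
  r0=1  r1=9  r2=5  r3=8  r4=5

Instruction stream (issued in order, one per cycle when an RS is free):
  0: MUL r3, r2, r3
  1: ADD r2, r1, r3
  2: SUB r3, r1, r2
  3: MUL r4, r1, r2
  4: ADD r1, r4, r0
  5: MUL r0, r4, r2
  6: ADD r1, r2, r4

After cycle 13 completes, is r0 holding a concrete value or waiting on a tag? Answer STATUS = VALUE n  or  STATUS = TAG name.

cycle 1: issue MUL r3<-Mul1 // r0:1,r1:9,r2:5,r3:Mul1,r4:5
cycle 2: issue ADD r2<-Add1 // r0:1,r1:9,r2:Add1,r3:Mul1,r4:5
cycle 3: issue SUB r3<-Add2 // r0:1,r1:9,r2:Add1,r3:Add2,r4:5
cycle 4: issue MUL r4<-Mul2 // r0:1,r1:9,r2:Add1,r3:Add2,r4:Mul2
cycle 5: stall // r0:1,r1:9,r2:Add1,r3:Add2,r4:Mul2
cycle 6: CDB Mul1=40; stall // r0:1,r1:9,r2:Add1,r3:Add2,r4:Mul2
cycle 7: stall // r0:1,r1:9,r2:Add1,r3:Add2,r4:Mul2
cycle 8: CDB Add1=49; issue ADD r1<-Add1 // r0:1,r1:Add1,r2:49,r3:Add2,r4:Mul2
cycle 9: issue MUL r0<-Mul1 // r0:Mul1,r1:Add1,r2:49,r3:Add2,r4:Mul2
cycle 10: CDB Add2=-40; issue ADD r1<-Add2 // r0:Mul1,r1:Add2,r2:49,r3:-40,r4:Mul2
cycle 11: - // r0:Mul1,r1:Add2,r2:49,r3:-40,r4:Mul2
cycle 12: - // r0:Mul1,r1:Add2,r2:49,r3:-40,r4:Mul2
cycle 13: CDB Mul2=441 // r0:Mul1,r1:Add2,r2:49,r3:-40,r4:441

STATUS = TAG Mul1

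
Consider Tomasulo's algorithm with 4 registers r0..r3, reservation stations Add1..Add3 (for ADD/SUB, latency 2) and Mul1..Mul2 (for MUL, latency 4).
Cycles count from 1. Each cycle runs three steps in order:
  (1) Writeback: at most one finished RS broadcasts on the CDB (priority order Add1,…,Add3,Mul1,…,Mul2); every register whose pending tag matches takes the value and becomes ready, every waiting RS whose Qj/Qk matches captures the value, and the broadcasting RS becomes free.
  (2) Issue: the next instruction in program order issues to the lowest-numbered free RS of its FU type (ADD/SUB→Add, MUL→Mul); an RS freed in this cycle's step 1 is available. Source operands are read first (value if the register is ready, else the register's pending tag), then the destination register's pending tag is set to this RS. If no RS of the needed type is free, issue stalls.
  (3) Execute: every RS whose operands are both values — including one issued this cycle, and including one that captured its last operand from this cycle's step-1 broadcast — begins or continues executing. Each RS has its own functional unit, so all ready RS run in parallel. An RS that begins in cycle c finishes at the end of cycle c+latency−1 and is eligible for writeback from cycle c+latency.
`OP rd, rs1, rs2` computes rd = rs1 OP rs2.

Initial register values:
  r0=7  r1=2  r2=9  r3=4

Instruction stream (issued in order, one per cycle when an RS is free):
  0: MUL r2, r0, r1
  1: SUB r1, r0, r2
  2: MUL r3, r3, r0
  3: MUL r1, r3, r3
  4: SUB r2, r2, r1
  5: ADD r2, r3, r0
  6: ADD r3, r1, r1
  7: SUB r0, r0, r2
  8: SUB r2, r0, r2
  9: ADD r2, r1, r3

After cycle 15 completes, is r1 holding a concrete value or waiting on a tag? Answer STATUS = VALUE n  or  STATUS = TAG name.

  c1: issue MUL r2<-Mul1  regs: r0:7,r1:2,r2:Mul1,r3:4
  c2: issue SUB r1<-Add1  regs: r0:7,r1:Add1,r2:Mul1,r3:4
  c3: issue MUL r3<-Mul2  regs: r0:7,r1:Add1,r2:Mul1,r3:Mul2
  c4: stall  regs: r0:7,r1:Add1,r2:Mul1,r3:Mul2
  c5: CDB Mul1=14; issue MUL r1<-Mul1  regs: r0:7,r1:Mul1,r2:14,r3:Mul2
  c6: issue SUB r2<-Add2  regs: r0:7,r1:Mul1,r2:Add2,r3:Mul2
  c7: CDB Add1=-7; issue ADD r2<-Add1  regs: r0:7,r1:Mul1,r2:Add1,r3:Mul2
  c8: CDB Mul2=28; issue ADD r3<-Add3  regs: r0:7,r1:Mul1,r2:Add1,r3:Add3
  c9: stall  regs: r0:7,r1:Mul1,r2:Add1,r3:Add3
  c10: CDB Add1=35; issue SUB r0<-Add1  regs: r0:Add1,r1:Mul1,r2:35,r3:Add3
  c11: stall  regs: r0:Add1,r1:Mul1,r2:35,r3:Add3
  c12: CDB Add1=-28; issue SUB r2<-Add1  regs: r0:-28,r1:Mul1,r2:Add1,r3:Add3
  c13: CDB Mul1=784; stall  regs: r0:-28,r1:784,r2:Add1,r3:Add3
  c14: CDB Add1=-63; issue ADD r2<-Add1  regs: r0:-28,r1:784,r2:Add1,r3:Add3
  c15: CDB Add2=-770  regs: r0:-28,r1:784,r2:Add1,r3:Add3

STATUS = VALUE 784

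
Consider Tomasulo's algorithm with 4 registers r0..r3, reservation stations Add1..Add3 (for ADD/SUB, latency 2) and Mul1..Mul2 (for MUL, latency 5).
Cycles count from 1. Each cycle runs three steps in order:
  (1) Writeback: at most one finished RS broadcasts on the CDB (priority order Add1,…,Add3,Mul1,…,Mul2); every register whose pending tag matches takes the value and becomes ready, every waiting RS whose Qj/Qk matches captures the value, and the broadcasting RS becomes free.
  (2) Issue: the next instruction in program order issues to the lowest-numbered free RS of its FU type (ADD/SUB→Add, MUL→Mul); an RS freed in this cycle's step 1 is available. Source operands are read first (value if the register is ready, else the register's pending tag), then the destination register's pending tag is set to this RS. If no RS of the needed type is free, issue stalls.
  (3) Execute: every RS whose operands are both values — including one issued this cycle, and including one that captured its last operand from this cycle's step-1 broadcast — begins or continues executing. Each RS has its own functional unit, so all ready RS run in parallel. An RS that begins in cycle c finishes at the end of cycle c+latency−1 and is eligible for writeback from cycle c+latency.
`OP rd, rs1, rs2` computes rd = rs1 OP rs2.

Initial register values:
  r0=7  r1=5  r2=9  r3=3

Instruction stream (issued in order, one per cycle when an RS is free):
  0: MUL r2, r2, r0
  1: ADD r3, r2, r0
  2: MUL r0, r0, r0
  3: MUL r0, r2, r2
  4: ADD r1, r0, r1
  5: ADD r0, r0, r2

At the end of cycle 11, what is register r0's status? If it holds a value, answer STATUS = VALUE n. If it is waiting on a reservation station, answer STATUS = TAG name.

STATUS = TAG Add1

  c1: issue MUL r2<-Mul1  regs: r0:7,r1:5,r2:Mul1,r3:3
  c2: issue ADD r3<-Add1  regs: r0:7,r1:5,r2:Mul1,r3:Add1
  c3: issue MUL r0<-Mul2  regs: r0:Mul2,r1:5,r2:Mul1,r3:Add1
  c4: stall  regs: r0:Mul2,r1:5,r2:Mul1,r3:Add1
  c5: stall  regs: r0:Mul2,r1:5,r2:Mul1,r3:Add1
  c6: CDB Mul1=63; issue MUL r0<-Mul1  regs: r0:Mul1,r1:5,r2:63,r3:Add1
  c7: issue ADD r1<-Add2  regs: r0:Mul1,r1:Add2,r2:63,r3:Add1
  c8: CDB Add1=70; issue ADD r0<-Add1  regs: r0:Add1,r1:Add2,r2:63,r3:70
  c9: CDB Mul2=49  regs: r0:Add1,r1:Add2,r2:63,r3:70
  c10: -  regs: r0:Add1,r1:Add2,r2:63,r3:70
  c11: CDB Mul1=3969  regs: r0:Add1,r1:Add2,r2:63,r3:70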